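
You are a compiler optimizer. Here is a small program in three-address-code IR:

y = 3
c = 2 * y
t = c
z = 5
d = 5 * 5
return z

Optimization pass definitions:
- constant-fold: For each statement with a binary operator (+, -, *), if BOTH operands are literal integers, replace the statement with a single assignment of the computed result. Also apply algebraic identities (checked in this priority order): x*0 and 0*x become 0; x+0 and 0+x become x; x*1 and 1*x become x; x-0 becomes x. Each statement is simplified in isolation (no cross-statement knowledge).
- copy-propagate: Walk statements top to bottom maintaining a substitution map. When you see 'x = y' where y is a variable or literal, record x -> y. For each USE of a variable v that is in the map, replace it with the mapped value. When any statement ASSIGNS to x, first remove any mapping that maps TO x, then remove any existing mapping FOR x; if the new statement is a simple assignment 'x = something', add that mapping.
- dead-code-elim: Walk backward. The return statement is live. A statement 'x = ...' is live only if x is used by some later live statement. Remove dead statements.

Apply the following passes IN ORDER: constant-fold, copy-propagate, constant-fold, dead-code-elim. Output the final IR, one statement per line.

Initial IR:
  y = 3
  c = 2 * y
  t = c
  z = 5
  d = 5 * 5
  return z
After constant-fold (6 stmts):
  y = 3
  c = 2 * y
  t = c
  z = 5
  d = 25
  return z
After copy-propagate (6 stmts):
  y = 3
  c = 2 * 3
  t = c
  z = 5
  d = 25
  return 5
After constant-fold (6 stmts):
  y = 3
  c = 6
  t = c
  z = 5
  d = 25
  return 5
After dead-code-elim (1 stmts):
  return 5

Answer: return 5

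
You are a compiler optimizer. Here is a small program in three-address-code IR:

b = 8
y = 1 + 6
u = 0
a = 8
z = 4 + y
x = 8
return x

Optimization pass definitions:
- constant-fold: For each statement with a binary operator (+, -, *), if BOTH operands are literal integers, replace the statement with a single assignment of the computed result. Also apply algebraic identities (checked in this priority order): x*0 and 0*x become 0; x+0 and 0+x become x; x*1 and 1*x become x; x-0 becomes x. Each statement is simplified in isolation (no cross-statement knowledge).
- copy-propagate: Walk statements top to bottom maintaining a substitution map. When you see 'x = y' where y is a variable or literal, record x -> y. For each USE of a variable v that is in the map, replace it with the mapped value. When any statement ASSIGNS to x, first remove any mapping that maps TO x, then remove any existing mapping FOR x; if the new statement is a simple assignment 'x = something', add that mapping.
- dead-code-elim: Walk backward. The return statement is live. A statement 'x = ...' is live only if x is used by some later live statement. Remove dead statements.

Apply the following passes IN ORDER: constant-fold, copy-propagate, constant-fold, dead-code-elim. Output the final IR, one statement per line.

Answer: return 8

Derivation:
Initial IR:
  b = 8
  y = 1 + 6
  u = 0
  a = 8
  z = 4 + y
  x = 8
  return x
After constant-fold (7 stmts):
  b = 8
  y = 7
  u = 0
  a = 8
  z = 4 + y
  x = 8
  return x
After copy-propagate (7 stmts):
  b = 8
  y = 7
  u = 0
  a = 8
  z = 4 + 7
  x = 8
  return 8
After constant-fold (7 stmts):
  b = 8
  y = 7
  u = 0
  a = 8
  z = 11
  x = 8
  return 8
After dead-code-elim (1 stmts):
  return 8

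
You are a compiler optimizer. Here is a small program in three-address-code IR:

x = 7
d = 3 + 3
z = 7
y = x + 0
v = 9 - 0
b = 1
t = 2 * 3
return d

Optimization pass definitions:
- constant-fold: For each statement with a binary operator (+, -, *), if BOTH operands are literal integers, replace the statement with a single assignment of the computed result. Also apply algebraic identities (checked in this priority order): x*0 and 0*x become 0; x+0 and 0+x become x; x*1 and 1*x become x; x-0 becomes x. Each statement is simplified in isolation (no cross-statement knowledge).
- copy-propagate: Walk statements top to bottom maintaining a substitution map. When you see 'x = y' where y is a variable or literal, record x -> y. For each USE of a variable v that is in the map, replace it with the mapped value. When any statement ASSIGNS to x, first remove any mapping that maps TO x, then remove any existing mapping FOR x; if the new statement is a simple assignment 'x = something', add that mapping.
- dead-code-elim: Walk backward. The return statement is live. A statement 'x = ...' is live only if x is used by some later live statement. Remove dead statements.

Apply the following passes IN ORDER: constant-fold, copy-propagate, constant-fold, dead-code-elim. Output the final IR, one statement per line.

Initial IR:
  x = 7
  d = 3 + 3
  z = 7
  y = x + 0
  v = 9 - 0
  b = 1
  t = 2 * 3
  return d
After constant-fold (8 stmts):
  x = 7
  d = 6
  z = 7
  y = x
  v = 9
  b = 1
  t = 6
  return d
After copy-propagate (8 stmts):
  x = 7
  d = 6
  z = 7
  y = 7
  v = 9
  b = 1
  t = 6
  return 6
After constant-fold (8 stmts):
  x = 7
  d = 6
  z = 7
  y = 7
  v = 9
  b = 1
  t = 6
  return 6
After dead-code-elim (1 stmts):
  return 6

Answer: return 6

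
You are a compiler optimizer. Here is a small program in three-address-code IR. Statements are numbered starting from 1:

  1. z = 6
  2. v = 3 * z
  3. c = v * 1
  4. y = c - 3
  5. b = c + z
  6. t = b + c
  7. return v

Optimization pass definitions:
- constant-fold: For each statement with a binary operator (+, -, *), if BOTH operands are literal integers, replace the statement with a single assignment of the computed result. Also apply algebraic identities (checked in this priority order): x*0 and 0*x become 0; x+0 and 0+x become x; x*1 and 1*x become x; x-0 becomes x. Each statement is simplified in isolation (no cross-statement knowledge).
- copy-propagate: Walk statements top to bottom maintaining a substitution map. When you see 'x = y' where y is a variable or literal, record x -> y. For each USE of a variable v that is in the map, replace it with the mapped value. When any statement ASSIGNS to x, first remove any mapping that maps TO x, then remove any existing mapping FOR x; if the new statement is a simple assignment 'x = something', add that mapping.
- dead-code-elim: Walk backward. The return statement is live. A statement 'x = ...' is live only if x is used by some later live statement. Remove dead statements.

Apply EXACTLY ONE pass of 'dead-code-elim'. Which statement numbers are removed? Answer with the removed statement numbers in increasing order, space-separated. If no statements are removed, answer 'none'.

Backward liveness scan:
Stmt 1 'z = 6': KEEP (z is live); live-in = []
Stmt 2 'v = 3 * z': KEEP (v is live); live-in = ['z']
Stmt 3 'c = v * 1': DEAD (c not in live set ['v'])
Stmt 4 'y = c - 3': DEAD (y not in live set ['v'])
Stmt 5 'b = c + z': DEAD (b not in live set ['v'])
Stmt 6 't = b + c': DEAD (t not in live set ['v'])
Stmt 7 'return v': KEEP (return); live-in = ['v']
Removed statement numbers: [3, 4, 5, 6]
Surviving IR:
  z = 6
  v = 3 * z
  return v

Answer: 3 4 5 6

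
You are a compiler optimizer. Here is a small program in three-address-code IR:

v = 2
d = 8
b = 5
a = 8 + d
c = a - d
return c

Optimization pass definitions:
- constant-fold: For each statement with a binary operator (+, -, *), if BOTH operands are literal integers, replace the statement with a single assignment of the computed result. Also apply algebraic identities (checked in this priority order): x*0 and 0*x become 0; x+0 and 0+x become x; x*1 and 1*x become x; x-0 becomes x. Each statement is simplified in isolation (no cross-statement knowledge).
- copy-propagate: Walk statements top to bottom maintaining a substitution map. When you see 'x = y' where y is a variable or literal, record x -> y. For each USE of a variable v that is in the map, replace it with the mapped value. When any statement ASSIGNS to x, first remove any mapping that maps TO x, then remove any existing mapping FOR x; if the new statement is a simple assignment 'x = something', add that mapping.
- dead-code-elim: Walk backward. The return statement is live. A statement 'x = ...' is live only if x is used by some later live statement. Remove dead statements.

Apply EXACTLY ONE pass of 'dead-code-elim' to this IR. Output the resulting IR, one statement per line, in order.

Answer: d = 8
a = 8 + d
c = a - d
return c

Derivation:
Applying dead-code-elim statement-by-statement:
  [6] return c  -> KEEP (return); live=['c']
  [5] c = a - d  -> KEEP; live=['a', 'd']
  [4] a = 8 + d  -> KEEP; live=['d']
  [3] b = 5  -> DEAD (b not live)
  [2] d = 8  -> KEEP; live=[]
  [1] v = 2  -> DEAD (v not live)
Result (4 stmts):
  d = 8
  a = 8 + d
  c = a - d
  return c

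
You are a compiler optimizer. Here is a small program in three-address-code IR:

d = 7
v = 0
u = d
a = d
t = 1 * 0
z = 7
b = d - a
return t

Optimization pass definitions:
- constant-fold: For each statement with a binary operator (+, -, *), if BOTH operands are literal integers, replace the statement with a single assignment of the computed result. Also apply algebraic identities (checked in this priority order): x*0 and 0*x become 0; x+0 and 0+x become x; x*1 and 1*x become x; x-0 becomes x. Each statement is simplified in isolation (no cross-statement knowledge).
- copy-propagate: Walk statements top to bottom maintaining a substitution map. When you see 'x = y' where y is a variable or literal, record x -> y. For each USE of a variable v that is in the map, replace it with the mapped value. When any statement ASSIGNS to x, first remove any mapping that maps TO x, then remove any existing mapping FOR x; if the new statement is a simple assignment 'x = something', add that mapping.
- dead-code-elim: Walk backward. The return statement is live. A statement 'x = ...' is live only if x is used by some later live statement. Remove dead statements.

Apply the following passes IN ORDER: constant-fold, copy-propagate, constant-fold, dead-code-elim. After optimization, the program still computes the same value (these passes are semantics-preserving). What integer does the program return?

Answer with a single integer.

Initial IR:
  d = 7
  v = 0
  u = d
  a = d
  t = 1 * 0
  z = 7
  b = d - a
  return t
After constant-fold (8 stmts):
  d = 7
  v = 0
  u = d
  a = d
  t = 0
  z = 7
  b = d - a
  return t
After copy-propagate (8 stmts):
  d = 7
  v = 0
  u = 7
  a = 7
  t = 0
  z = 7
  b = 7 - 7
  return 0
After constant-fold (8 stmts):
  d = 7
  v = 0
  u = 7
  a = 7
  t = 0
  z = 7
  b = 0
  return 0
After dead-code-elim (1 stmts):
  return 0
Evaluate:
  d = 7  =>  d = 7
  v = 0  =>  v = 0
  u = d  =>  u = 7
  a = d  =>  a = 7
  t = 1 * 0  =>  t = 0
  z = 7  =>  z = 7
  b = d - a  =>  b = 0
  return t = 0

Answer: 0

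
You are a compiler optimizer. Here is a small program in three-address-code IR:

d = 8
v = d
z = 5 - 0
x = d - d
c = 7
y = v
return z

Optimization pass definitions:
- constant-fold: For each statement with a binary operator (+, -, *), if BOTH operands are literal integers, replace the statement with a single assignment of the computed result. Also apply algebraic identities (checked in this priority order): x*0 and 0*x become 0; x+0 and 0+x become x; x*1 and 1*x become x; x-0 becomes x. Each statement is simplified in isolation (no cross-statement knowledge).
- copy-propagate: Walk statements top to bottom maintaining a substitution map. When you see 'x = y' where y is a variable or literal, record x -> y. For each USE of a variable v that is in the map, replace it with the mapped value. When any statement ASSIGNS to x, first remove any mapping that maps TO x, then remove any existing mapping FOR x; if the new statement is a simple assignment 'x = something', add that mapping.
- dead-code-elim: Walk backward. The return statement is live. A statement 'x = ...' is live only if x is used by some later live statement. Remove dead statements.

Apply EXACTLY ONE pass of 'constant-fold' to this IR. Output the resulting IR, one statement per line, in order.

Answer: d = 8
v = d
z = 5
x = d - d
c = 7
y = v
return z

Derivation:
Applying constant-fold statement-by-statement:
  [1] d = 8  (unchanged)
  [2] v = d  (unchanged)
  [3] z = 5 - 0  -> z = 5
  [4] x = d - d  (unchanged)
  [5] c = 7  (unchanged)
  [6] y = v  (unchanged)
  [7] return z  (unchanged)
Result (7 stmts):
  d = 8
  v = d
  z = 5
  x = d - d
  c = 7
  y = v
  return z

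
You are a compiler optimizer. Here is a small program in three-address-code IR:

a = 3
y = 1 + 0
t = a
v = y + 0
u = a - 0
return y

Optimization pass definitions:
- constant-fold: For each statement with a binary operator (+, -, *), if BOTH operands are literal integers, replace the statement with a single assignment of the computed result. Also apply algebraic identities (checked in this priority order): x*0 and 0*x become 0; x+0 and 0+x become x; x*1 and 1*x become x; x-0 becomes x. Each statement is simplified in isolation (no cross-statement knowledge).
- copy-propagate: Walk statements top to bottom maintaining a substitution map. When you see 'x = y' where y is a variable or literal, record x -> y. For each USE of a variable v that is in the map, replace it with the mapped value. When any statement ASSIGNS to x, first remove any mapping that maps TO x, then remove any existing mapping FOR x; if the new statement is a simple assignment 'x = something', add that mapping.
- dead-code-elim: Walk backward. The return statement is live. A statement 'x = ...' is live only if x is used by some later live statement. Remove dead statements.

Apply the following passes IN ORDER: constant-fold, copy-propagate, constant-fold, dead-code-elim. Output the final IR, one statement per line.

Initial IR:
  a = 3
  y = 1 + 0
  t = a
  v = y + 0
  u = a - 0
  return y
After constant-fold (6 stmts):
  a = 3
  y = 1
  t = a
  v = y
  u = a
  return y
After copy-propagate (6 stmts):
  a = 3
  y = 1
  t = 3
  v = 1
  u = 3
  return 1
After constant-fold (6 stmts):
  a = 3
  y = 1
  t = 3
  v = 1
  u = 3
  return 1
After dead-code-elim (1 stmts):
  return 1

Answer: return 1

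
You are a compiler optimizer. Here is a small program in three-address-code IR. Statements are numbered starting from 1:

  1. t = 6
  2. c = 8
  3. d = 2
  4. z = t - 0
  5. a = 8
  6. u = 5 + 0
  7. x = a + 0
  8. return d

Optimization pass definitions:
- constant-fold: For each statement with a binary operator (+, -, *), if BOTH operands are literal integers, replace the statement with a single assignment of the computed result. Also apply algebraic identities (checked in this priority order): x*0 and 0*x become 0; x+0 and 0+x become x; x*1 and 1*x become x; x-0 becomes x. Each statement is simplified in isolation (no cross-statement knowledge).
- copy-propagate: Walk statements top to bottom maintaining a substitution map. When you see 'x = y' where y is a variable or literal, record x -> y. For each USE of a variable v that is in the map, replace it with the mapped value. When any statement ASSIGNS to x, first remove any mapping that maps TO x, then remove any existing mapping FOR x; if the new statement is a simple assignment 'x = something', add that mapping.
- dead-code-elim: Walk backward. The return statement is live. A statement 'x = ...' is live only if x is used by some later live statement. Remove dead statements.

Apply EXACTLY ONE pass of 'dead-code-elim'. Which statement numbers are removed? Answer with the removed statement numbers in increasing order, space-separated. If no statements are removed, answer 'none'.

Backward liveness scan:
Stmt 1 't = 6': DEAD (t not in live set [])
Stmt 2 'c = 8': DEAD (c not in live set [])
Stmt 3 'd = 2': KEEP (d is live); live-in = []
Stmt 4 'z = t - 0': DEAD (z not in live set ['d'])
Stmt 5 'a = 8': DEAD (a not in live set ['d'])
Stmt 6 'u = 5 + 0': DEAD (u not in live set ['d'])
Stmt 7 'x = a + 0': DEAD (x not in live set ['d'])
Stmt 8 'return d': KEEP (return); live-in = ['d']
Removed statement numbers: [1, 2, 4, 5, 6, 7]
Surviving IR:
  d = 2
  return d

Answer: 1 2 4 5 6 7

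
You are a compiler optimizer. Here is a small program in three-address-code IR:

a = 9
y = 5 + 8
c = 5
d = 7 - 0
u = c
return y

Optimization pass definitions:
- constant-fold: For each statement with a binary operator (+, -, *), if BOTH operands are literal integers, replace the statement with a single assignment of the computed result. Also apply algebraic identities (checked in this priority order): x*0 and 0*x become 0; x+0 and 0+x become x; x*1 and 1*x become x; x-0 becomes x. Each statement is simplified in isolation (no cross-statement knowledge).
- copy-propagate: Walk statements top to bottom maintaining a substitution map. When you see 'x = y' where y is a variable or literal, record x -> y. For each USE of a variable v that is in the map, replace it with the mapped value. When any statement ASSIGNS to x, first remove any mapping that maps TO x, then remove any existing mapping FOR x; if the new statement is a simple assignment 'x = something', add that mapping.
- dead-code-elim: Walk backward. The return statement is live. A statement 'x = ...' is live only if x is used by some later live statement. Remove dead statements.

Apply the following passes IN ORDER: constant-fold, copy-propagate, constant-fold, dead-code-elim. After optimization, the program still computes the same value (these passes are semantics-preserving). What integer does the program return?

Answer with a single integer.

Answer: 13

Derivation:
Initial IR:
  a = 9
  y = 5 + 8
  c = 5
  d = 7 - 0
  u = c
  return y
After constant-fold (6 stmts):
  a = 9
  y = 13
  c = 5
  d = 7
  u = c
  return y
After copy-propagate (6 stmts):
  a = 9
  y = 13
  c = 5
  d = 7
  u = 5
  return 13
After constant-fold (6 stmts):
  a = 9
  y = 13
  c = 5
  d = 7
  u = 5
  return 13
After dead-code-elim (1 stmts):
  return 13
Evaluate:
  a = 9  =>  a = 9
  y = 5 + 8  =>  y = 13
  c = 5  =>  c = 5
  d = 7 - 0  =>  d = 7
  u = c  =>  u = 5
  return y = 13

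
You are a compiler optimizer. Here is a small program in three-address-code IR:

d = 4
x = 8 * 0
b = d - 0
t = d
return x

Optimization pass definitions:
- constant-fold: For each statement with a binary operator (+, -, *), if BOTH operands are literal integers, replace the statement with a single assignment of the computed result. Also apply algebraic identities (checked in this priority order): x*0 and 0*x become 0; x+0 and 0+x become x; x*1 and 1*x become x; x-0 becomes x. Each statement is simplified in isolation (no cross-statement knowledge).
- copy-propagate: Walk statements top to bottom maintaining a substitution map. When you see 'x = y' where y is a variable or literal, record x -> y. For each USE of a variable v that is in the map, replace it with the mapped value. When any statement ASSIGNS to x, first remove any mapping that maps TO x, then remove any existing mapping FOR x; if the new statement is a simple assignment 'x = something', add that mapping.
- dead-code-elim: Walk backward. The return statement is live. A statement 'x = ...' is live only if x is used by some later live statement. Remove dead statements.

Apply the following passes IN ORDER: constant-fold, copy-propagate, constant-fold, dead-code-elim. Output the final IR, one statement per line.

Answer: return 0

Derivation:
Initial IR:
  d = 4
  x = 8 * 0
  b = d - 0
  t = d
  return x
After constant-fold (5 stmts):
  d = 4
  x = 0
  b = d
  t = d
  return x
After copy-propagate (5 stmts):
  d = 4
  x = 0
  b = 4
  t = 4
  return 0
After constant-fold (5 stmts):
  d = 4
  x = 0
  b = 4
  t = 4
  return 0
After dead-code-elim (1 stmts):
  return 0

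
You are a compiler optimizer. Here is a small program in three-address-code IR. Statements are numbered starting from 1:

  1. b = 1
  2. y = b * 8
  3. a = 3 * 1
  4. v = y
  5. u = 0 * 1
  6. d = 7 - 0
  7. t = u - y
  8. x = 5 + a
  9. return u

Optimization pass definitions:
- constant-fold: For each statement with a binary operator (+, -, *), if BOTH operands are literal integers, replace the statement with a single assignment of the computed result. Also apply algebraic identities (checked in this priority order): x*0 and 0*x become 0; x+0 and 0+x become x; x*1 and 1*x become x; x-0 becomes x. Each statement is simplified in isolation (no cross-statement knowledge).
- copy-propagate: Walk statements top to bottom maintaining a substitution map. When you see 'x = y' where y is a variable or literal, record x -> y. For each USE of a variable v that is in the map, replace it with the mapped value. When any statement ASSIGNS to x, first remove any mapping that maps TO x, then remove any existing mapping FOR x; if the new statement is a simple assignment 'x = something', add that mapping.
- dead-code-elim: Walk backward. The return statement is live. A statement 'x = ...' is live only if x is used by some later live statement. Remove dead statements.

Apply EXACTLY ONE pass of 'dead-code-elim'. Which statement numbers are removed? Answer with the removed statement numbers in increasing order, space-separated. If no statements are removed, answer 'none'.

Answer: 1 2 3 4 6 7 8

Derivation:
Backward liveness scan:
Stmt 1 'b = 1': DEAD (b not in live set [])
Stmt 2 'y = b * 8': DEAD (y not in live set [])
Stmt 3 'a = 3 * 1': DEAD (a not in live set [])
Stmt 4 'v = y': DEAD (v not in live set [])
Stmt 5 'u = 0 * 1': KEEP (u is live); live-in = []
Stmt 6 'd = 7 - 0': DEAD (d not in live set ['u'])
Stmt 7 't = u - y': DEAD (t not in live set ['u'])
Stmt 8 'x = 5 + a': DEAD (x not in live set ['u'])
Stmt 9 'return u': KEEP (return); live-in = ['u']
Removed statement numbers: [1, 2, 3, 4, 6, 7, 8]
Surviving IR:
  u = 0 * 1
  return u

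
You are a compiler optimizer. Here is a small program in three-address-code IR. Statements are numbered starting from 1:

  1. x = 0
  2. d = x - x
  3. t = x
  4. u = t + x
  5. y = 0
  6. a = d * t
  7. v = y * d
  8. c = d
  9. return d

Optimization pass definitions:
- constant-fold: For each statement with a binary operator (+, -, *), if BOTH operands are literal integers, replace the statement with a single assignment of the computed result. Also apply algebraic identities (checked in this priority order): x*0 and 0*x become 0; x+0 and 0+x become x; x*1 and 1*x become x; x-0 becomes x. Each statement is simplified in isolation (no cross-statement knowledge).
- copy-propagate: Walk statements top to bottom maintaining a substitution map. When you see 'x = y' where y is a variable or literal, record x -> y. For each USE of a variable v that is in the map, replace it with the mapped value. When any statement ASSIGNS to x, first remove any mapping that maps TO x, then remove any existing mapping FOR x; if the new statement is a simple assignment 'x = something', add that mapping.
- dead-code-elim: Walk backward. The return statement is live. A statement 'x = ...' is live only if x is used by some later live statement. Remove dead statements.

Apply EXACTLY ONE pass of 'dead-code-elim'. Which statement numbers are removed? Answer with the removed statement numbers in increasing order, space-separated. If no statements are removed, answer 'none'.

Backward liveness scan:
Stmt 1 'x = 0': KEEP (x is live); live-in = []
Stmt 2 'd = x - x': KEEP (d is live); live-in = ['x']
Stmt 3 't = x': DEAD (t not in live set ['d'])
Stmt 4 'u = t + x': DEAD (u not in live set ['d'])
Stmt 5 'y = 0': DEAD (y not in live set ['d'])
Stmt 6 'a = d * t': DEAD (a not in live set ['d'])
Stmt 7 'v = y * d': DEAD (v not in live set ['d'])
Stmt 8 'c = d': DEAD (c not in live set ['d'])
Stmt 9 'return d': KEEP (return); live-in = ['d']
Removed statement numbers: [3, 4, 5, 6, 7, 8]
Surviving IR:
  x = 0
  d = x - x
  return d

Answer: 3 4 5 6 7 8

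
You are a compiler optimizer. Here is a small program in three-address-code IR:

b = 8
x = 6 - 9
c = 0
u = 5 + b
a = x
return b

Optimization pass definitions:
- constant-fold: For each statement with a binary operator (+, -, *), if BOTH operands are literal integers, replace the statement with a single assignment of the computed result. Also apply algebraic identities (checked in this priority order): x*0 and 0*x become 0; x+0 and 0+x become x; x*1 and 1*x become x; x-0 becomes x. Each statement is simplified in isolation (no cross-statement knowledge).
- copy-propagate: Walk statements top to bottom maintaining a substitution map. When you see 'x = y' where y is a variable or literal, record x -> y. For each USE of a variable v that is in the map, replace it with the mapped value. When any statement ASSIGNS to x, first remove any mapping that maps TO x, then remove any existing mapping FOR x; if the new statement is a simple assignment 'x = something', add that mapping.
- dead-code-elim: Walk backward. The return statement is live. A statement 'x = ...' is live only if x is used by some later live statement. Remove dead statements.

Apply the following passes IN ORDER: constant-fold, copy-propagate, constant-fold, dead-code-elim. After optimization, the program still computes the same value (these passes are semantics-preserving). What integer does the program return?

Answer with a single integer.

Answer: 8

Derivation:
Initial IR:
  b = 8
  x = 6 - 9
  c = 0
  u = 5 + b
  a = x
  return b
After constant-fold (6 stmts):
  b = 8
  x = -3
  c = 0
  u = 5 + b
  a = x
  return b
After copy-propagate (6 stmts):
  b = 8
  x = -3
  c = 0
  u = 5 + 8
  a = -3
  return 8
After constant-fold (6 stmts):
  b = 8
  x = -3
  c = 0
  u = 13
  a = -3
  return 8
After dead-code-elim (1 stmts):
  return 8
Evaluate:
  b = 8  =>  b = 8
  x = 6 - 9  =>  x = -3
  c = 0  =>  c = 0
  u = 5 + b  =>  u = 13
  a = x  =>  a = -3
  return b = 8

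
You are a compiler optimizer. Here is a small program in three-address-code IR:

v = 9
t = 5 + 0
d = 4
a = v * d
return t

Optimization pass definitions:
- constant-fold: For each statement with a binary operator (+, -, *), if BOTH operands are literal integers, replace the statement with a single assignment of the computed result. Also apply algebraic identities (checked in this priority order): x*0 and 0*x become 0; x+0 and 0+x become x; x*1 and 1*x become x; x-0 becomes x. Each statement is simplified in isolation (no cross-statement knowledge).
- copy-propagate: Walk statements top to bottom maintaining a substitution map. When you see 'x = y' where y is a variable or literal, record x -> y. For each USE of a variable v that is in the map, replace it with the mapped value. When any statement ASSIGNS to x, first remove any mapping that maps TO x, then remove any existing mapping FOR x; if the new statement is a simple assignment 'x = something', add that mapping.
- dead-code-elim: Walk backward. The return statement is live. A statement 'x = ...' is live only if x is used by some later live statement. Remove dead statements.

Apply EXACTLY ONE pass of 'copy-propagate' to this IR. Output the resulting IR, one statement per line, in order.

Applying copy-propagate statement-by-statement:
  [1] v = 9  (unchanged)
  [2] t = 5 + 0  (unchanged)
  [3] d = 4  (unchanged)
  [4] a = v * d  -> a = 9 * 4
  [5] return t  (unchanged)
Result (5 stmts):
  v = 9
  t = 5 + 0
  d = 4
  a = 9 * 4
  return t

Answer: v = 9
t = 5 + 0
d = 4
a = 9 * 4
return t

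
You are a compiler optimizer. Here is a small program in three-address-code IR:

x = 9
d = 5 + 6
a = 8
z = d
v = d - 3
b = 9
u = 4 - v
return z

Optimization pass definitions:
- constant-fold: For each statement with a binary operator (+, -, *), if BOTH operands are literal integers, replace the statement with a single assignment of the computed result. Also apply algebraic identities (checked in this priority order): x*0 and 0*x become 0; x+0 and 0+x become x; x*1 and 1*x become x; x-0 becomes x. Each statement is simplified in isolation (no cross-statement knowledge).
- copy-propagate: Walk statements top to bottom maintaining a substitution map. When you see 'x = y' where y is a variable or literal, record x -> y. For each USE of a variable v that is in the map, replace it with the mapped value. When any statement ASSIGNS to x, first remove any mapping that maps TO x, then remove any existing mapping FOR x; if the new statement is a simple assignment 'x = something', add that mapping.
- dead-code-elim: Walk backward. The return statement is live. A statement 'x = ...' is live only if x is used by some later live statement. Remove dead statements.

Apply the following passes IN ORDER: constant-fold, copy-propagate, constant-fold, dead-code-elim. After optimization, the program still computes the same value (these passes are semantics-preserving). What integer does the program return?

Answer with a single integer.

Answer: 11

Derivation:
Initial IR:
  x = 9
  d = 5 + 6
  a = 8
  z = d
  v = d - 3
  b = 9
  u = 4 - v
  return z
After constant-fold (8 stmts):
  x = 9
  d = 11
  a = 8
  z = d
  v = d - 3
  b = 9
  u = 4 - v
  return z
After copy-propagate (8 stmts):
  x = 9
  d = 11
  a = 8
  z = 11
  v = 11 - 3
  b = 9
  u = 4 - v
  return 11
After constant-fold (8 stmts):
  x = 9
  d = 11
  a = 8
  z = 11
  v = 8
  b = 9
  u = 4 - v
  return 11
After dead-code-elim (1 stmts):
  return 11
Evaluate:
  x = 9  =>  x = 9
  d = 5 + 6  =>  d = 11
  a = 8  =>  a = 8
  z = d  =>  z = 11
  v = d - 3  =>  v = 8
  b = 9  =>  b = 9
  u = 4 - v  =>  u = -4
  return z = 11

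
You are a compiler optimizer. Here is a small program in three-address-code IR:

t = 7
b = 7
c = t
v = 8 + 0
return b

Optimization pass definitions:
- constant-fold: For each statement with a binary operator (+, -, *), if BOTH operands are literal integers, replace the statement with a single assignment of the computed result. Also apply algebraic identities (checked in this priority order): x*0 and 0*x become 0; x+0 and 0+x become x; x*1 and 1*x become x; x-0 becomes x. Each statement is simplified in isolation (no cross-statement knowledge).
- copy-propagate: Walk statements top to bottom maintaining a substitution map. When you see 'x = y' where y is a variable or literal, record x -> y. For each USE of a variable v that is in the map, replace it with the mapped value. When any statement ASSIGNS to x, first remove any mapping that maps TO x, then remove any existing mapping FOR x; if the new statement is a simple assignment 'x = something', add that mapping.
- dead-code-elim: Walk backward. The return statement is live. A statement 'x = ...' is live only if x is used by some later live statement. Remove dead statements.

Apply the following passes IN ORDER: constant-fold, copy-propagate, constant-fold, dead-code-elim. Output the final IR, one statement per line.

Initial IR:
  t = 7
  b = 7
  c = t
  v = 8 + 0
  return b
After constant-fold (5 stmts):
  t = 7
  b = 7
  c = t
  v = 8
  return b
After copy-propagate (5 stmts):
  t = 7
  b = 7
  c = 7
  v = 8
  return 7
After constant-fold (5 stmts):
  t = 7
  b = 7
  c = 7
  v = 8
  return 7
After dead-code-elim (1 stmts):
  return 7

Answer: return 7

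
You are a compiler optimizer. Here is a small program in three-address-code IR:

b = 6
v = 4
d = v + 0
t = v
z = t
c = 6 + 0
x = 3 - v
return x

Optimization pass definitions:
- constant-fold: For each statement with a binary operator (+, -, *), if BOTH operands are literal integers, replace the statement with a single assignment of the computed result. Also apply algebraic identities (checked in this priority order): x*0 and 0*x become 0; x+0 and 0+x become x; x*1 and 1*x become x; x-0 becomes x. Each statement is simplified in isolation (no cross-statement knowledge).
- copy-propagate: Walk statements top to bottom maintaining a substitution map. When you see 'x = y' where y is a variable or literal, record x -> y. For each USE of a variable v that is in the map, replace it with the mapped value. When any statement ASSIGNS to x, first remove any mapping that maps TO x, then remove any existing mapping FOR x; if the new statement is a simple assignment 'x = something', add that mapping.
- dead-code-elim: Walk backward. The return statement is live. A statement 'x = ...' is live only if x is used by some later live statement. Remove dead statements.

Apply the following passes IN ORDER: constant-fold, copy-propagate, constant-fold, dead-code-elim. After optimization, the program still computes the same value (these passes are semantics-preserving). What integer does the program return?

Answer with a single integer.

Answer: -1

Derivation:
Initial IR:
  b = 6
  v = 4
  d = v + 0
  t = v
  z = t
  c = 6 + 0
  x = 3 - v
  return x
After constant-fold (8 stmts):
  b = 6
  v = 4
  d = v
  t = v
  z = t
  c = 6
  x = 3 - v
  return x
After copy-propagate (8 stmts):
  b = 6
  v = 4
  d = 4
  t = 4
  z = 4
  c = 6
  x = 3 - 4
  return x
After constant-fold (8 stmts):
  b = 6
  v = 4
  d = 4
  t = 4
  z = 4
  c = 6
  x = -1
  return x
After dead-code-elim (2 stmts):
  x = -1
  return x
Evaluate:
  b = 6  =>  b = 6
  v = 4  =>  v = 4
  d = v + 0  =>  d = 4
  t = v  =>  t = 4
  z = t  =>  z = 4
  c = 6 + 0  =>  c = 6
  x = 3 - v  =>  x = -1
  return x = -1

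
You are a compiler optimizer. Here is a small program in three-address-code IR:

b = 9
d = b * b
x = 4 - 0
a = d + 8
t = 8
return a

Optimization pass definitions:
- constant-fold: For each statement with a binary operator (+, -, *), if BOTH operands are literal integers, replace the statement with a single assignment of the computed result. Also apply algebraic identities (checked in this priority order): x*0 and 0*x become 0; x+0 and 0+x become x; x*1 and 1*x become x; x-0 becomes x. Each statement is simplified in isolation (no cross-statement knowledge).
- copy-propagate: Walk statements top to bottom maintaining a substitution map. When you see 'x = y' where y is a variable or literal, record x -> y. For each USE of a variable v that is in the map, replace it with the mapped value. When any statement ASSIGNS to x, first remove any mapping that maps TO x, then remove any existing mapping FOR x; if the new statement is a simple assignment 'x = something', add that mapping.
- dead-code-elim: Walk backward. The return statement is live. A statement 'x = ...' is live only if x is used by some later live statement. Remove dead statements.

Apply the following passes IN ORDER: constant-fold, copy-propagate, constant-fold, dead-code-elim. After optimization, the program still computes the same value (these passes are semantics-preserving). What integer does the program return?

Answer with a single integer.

Initial IR:
  b = 9
  d = b * b
  x = 4 - 0
  a = d + 8
  t = 8
  return a
After constant-fold (6 stmts):
  b = 9
  d = b * b
  x = 4
  a = d + 8
  t = 8
  return a
After copy-propagate (6 stmts):
  b = 9
  d = 9 * 9
  x = 4
  a = d + 8
  t = 8
  return a
After constant-fold (6 stmts):
  b = 9
  d = 81
  x = 4
  a = d + 8
  t = 8
  return a
After dead-code-elim (3 stmts):
  d = 81
  a = d + 8
  return a
Evaluate:
  b = 9  =>  b = 9
  d = b * b  =>  d = 81
  x = 4 - 0  =>  x = 4
  a = d + 8  =>  a = 89
  t = 8  =>  t = 8
  return a = 89

Answer: 89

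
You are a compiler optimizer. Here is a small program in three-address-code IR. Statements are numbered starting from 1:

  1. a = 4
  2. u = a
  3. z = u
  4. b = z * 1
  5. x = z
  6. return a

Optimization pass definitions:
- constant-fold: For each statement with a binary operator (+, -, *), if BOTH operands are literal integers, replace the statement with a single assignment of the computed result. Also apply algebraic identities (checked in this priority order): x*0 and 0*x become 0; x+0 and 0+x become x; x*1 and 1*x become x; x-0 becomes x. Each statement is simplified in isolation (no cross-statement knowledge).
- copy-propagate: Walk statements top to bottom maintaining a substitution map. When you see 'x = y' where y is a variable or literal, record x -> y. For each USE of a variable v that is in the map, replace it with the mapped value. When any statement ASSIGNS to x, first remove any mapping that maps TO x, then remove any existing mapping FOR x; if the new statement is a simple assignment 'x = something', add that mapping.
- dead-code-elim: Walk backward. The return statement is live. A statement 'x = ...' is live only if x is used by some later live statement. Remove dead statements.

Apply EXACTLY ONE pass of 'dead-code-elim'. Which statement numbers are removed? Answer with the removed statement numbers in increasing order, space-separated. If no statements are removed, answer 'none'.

Backward liveness scan:
Stmt 1 'a = 4': KEEP (a is live); live-in = []
Stmt 2 'u = a': DEAD (u not in live set ['a'])
Stmt 3 'z = u': DEAD (z not in live set ['a'])
Stmt 4 'b = z * 1': DEAD (b not in live set ['a'])
Stmt 5 'x = z': DEAD (x not in live set ['a'])
Stmt 6 'return a': KEEP (return); live-in = ['a']
Removed statement numbers: [2, 3, 4, 5]
Surviving IR:
  a = 4
  return a

Answer: 2 3 4 5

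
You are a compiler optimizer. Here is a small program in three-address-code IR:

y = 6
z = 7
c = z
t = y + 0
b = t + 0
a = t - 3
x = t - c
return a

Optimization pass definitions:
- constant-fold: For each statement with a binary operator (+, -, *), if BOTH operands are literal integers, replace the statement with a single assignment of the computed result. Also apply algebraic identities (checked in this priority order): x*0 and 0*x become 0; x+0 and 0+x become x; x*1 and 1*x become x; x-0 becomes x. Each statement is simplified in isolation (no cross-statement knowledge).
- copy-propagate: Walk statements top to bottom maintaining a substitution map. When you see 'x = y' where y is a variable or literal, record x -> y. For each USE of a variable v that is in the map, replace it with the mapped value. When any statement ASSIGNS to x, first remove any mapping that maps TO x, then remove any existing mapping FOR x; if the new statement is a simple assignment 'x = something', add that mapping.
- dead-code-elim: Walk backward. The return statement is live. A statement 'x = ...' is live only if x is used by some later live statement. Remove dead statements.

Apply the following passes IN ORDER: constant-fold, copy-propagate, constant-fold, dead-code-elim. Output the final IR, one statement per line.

Answer: a = 3
return a

Derivation:
Initial IR:
  y = 6
  z = 7
  c = z
  t = y + 0
  b = t + 0
  a = t - 3
  x = t - c
  return a
After constant-fold (8 stmts):
  y = 6
  z = 7
  c = z
  t = y
  b = t
  a = t - 3
  x = t - c
  return a
After copy-propagate (8 stmts):
  y = 6
  z = 7
  c = 7
  t = 6
  b = 6
  a = 6 - 3
  x = 6 - 7
  return a
After constant-fold (8 stmts):
  y = 6
  z = 7
  c = 7
  t = 6
  b = 6
  a = 3
  x = -1
  return a
After dead-code-elim (2 stmts):
  a = 3
  return a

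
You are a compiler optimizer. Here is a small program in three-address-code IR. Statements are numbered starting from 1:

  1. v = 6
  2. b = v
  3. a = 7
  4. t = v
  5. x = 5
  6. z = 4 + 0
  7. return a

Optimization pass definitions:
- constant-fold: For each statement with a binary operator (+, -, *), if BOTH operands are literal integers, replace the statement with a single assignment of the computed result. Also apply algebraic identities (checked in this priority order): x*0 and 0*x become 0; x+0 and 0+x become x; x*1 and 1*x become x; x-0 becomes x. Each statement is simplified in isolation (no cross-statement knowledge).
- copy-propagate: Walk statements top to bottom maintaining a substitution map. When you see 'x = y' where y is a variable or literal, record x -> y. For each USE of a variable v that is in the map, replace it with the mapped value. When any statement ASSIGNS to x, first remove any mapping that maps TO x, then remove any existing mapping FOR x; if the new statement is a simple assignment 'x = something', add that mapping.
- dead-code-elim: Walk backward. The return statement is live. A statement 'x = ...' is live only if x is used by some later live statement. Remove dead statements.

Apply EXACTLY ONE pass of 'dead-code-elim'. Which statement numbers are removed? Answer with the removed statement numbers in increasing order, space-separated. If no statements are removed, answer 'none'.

Backward liveness scan:
Stmt 1 'v = 6': DEAD (v not in live set [])
Stmt 2 'b = v': DEAD (b not in live set [])
Stmt 3 'a = 7': KEEP (a is live); live-in = []
Stmt 4 't = v': DEAD (t not in live set ['a'])
Stmt 5 'x = 5': DEAD (x not in live set ['a'])
Stmt 6 'z = 4 + 0': DEAD (z not in live set ['a'])
Stmt 7 'return a': KEEP (return); live-in = ['a']
Removed statement numbers: [1, 2, 4, 5, 6]
Surviving IR:
  a = 7
  return a

Answer: 1 2 4 5 6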